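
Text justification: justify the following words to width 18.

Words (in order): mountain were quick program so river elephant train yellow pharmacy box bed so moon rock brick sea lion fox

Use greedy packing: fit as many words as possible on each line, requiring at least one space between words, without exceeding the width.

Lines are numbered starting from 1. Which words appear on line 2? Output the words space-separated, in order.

Line 1: ['mountain', 'were'] (min_width=13, slack=5)
Line 2: ['quick', 'program', 'so'] (min_width=16, slack=2)
Line 3: ['river', 'elephant'] (min_width=14, slack=4)
Line 4: ['train', 'yellow'] (min_width=12, slack=6)
Line 5: ['pharmacy', 'box', 'bed'] (min_width=16, slack=2)
Line 6: ['so', 'moon', 'rock', 'brick'] (min_width=18, slack=0)
Line 7: ['sea', 'lion', 'fox'] (min_width=12, slack=6)

Answer: quick program so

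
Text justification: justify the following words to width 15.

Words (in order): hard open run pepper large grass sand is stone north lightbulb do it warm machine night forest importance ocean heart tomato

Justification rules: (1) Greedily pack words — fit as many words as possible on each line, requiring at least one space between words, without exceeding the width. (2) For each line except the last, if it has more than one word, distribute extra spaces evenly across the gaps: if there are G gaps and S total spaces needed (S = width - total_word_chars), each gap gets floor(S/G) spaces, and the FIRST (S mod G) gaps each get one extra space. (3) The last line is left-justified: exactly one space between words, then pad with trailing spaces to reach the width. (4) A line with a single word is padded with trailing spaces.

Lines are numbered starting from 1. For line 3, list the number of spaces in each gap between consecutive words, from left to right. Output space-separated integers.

Line 1: ['hard', 'open', 'run'] (min_width=13, slack=2)
Line 2: ['pepper', 'large'] (min_width=12, slack=3)
Line 3: ['grass', 'sand', 'is'] (min_width=13, slack=2)
Line 4: ['stone', 'north'] (min_width=11, slack=4)
Line 5: ['lightbulb', 'do', 'it'] (min_width=15, slack=0)
Line 6: ['warm', 'machine'] (min_width=12, slack=3)
Line 7: ['night', 'forest'] (min_width=12, slack=3)
Line 8: ['importance'] (min_width=10, slack=5)
Line 9: ['ocean', 'heart'] (min_width=11, slack=4)
Line 10: ['tomato'] (min_width=6, slack=9)

Answer: 2 2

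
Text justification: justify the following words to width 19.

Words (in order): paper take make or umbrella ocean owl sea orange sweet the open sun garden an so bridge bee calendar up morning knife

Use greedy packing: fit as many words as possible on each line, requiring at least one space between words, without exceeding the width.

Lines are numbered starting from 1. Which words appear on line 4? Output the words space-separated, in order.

Line 1: ['paper', 'take', 'make', 'or'] (min_width=18, slack=1)
Line 2: ['umbrella', 'ocean', 'owl'] (min_width=18, slack=1)
Line 3: ['sea', 'orange', 'sweet'] (min_width=16, slack=3)
Line 4: ['the', 'open', 'sun', 'garden'] (min_width=19, slack=0)
Line 5: ['an', 'so', 'bridge', 'bee'] (min_width=16, slack=3)
Line 6: ['calendar', 'up', 'morning'] (min_width=19, slack=0)
Line 7: ['knife'] (min_width=5, slack=14)

Answer: the open sun garden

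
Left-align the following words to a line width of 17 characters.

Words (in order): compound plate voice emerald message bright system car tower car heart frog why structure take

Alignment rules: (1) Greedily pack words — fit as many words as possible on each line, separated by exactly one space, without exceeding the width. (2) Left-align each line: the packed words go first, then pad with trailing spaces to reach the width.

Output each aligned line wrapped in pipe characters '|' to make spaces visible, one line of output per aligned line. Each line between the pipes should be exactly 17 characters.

Answer: |compound plate   |
|voice emerald    |
|message bright   |
|system car tower |
|car heart frog   |
|why structure    |
|take             |

Derivation:
Line 1: ['compound', 'plate'] (min_width=14, slack=3)
Line 2: ['voice', 'emerald'] (min_width=13, slack=4)
Line 3: ['message', 'bright'] (min_width=14, slack=3)
Line 4: ['system', 'car', 'tower'] (min_width=16, slack=1)
Line 5: ['car', 'heart', 'frog'] (min_width=14, slack=3)
Line 6: ['why', 'structure'] (min_width=13, slack=4)
Line 7: ['take'] (min_width=4, slack=13)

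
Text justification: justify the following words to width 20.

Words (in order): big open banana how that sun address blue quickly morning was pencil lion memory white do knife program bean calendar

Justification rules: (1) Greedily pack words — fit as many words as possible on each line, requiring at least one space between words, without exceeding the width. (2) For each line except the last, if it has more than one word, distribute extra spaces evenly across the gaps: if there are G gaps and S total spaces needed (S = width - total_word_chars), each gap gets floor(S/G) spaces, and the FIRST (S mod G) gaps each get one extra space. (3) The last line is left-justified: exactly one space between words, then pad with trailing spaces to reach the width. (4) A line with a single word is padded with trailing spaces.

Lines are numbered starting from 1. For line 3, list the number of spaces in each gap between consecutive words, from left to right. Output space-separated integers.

Answer: 1 1

Derivation:
Line 1: ['big', 'open', 'banana', 'how'] (min_width=19, slack=1)
Line 2: ['that', 'sun', 'address'] (min_width=16, slack=4)
Line 3: ['blue', 'quickly', 'morning'] (min_width=20, slack=0)
Line 4: ['was', 'pencil', 'lion'] (min_width=15, slack=5)
Line 5: ['memory', 'white', 'do'] (min_width=15, slack=5)
Line 6: ['knife', 'program', 'bean'] (min_width=18, slack=2)
Line 7: ['calendar'] (min_width=8, slack=12)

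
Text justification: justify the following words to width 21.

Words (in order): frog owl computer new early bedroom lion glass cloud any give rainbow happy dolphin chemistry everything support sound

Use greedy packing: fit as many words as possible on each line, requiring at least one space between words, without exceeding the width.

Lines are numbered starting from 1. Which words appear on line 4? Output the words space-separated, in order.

Answer: rainbow happy dolphin

Derivation:
Line 1: ['frog', 'owl', 'computer', 'new'] (min_width=21, slack=0)
Line 2: ['early', 'bedroom', 'lion'] (min_width=18, slack=3)
Line 3: ['glass', 'cloud', 'any', 'give'] (min_width=20, slack=1)
Line 4: ['rainbow', 'happy', 'dolphin'] (min_width=21, slack=0)
Line 5: ['chemistry', 'everything'] (min_width=20, slack=1)
Line 6: ['support', 'sound'] (min_width=13, slack=8)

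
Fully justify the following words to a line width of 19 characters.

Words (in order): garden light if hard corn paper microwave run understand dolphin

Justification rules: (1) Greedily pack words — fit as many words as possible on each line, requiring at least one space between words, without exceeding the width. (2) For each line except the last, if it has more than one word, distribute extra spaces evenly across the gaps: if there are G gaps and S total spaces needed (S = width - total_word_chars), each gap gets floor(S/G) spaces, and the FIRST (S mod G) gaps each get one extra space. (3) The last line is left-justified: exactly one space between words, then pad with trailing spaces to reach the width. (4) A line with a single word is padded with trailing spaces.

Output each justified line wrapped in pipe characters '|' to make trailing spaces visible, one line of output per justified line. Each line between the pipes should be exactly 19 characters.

Line 1: ['garden', 'light', 'if'] (min_width=15, slack=4)
Line 2: ['hard', 'corn', 'paper'] (min_width=15, slack=4)
Line 3: ['microwave', 'run'] (min_width=13, slack=6)
Line 4: ['understand', 'dolphin'] (min_width=18, slack=1)

Answer: |garden   light   if|
|hard   corn   paper|
|microwave       run|
|understand dolphin |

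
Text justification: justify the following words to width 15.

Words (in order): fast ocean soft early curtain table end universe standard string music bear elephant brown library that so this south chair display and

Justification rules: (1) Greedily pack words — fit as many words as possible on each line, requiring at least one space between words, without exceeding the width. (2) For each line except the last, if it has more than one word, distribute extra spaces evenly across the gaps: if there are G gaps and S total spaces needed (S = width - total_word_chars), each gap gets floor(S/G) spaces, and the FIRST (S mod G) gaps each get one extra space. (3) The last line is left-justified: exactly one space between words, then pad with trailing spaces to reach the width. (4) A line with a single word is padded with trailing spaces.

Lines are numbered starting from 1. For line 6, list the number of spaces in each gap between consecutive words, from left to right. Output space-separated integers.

Line 1: ['fast', 'ocean', 'soft'] (min_width=15, slack=0)
Line 2: ['early', 'curtain'] (min_width=13, slack=2)
Line 3: ['table', 'end'] (min_width=9, slack=6)
Line 4: ['universe'] (min_width=8, slack=7)
Line 5: ['standard', 'string'] (min_width=15, slack=0)
Line 6: ['music', 'bear'] (min_width=10, slack=5)
Line 7: ['elephant', 'brown'] (min_width=14, slack=1)
Line 8: ['library', 'that', 'so'] (min_width=15, slack=0)
Line 9: ['this', 'south'] (min_width=10, slack=5)
Line 10: ['chair', 'display'] (min_width=13, slack=2)
Line 11: ['and'] (min_width=3, slack=12)

Answer: 6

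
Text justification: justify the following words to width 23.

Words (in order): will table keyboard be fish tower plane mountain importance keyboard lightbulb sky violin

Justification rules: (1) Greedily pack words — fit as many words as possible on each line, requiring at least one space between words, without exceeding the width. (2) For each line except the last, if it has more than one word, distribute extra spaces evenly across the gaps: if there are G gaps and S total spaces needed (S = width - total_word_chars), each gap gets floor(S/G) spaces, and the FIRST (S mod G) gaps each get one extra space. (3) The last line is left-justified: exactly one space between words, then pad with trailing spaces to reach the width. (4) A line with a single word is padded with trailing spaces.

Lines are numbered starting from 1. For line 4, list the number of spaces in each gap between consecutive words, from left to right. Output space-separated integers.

Answer: 2 1

Derivation:
Line 1: ['will', 'table', 'keyboard', 'be'] (min_width=22, slack=1)
Line 2: ['fish', 'tower', 'plane'] (min_width=16, slack=7)
Line 3: ['mountain', 'importance'] (min_width=19, slack=4)
Line 4: ['keyboard', 'lightbulb', 'sky'] (min_width=22, slack=1)
Line 5: ['violin'] (min_width=6, slack=17)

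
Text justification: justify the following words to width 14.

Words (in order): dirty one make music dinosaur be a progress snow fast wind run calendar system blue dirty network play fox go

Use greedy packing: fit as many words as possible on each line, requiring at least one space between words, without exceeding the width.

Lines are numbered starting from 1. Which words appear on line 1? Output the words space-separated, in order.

Line 1: ['dirty', 'one', 'make'] (min_width=14, slack=0)
Line 2: ['music', 'dinosaur'] (min_width=14, slack=0)
Line 3: ['be', 'a', 'progress'] (min_width=13, slack=1)
Line 4: ['snow', 'fast', 'wind'] (min_width=14, slack=0)
Line 5: ['run', 'calendar'] (min_width=12, slack=2)
Line 6: ['system', 'blue'] (min_width=11, slack=3)
Line 7: ['dirty', 'network'] (min_width=13, slack=1)
Line 8: ['play', 'fox', 'go'] (min_width=11, slack=3)

Answer: dirty one make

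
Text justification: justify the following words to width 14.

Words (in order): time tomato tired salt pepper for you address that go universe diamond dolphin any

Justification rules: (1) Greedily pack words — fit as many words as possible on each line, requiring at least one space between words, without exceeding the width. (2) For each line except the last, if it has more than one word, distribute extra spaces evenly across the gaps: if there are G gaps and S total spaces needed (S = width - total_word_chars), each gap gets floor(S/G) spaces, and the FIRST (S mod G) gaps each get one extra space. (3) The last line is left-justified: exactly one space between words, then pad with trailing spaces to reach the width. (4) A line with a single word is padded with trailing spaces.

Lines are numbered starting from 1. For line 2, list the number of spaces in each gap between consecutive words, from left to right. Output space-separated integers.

Answer: 5

Derivation:
Line 1: ['time', 'tomato'] (min_width=11, slack=3)
Line 2: ['tired', 'salt'] (min_width=10, slack=4)
Line 3: ['pepper', 'for', 'you'] (min_width=14, slack=0)
Line 4: ['address', 'that'] (min_width=12, slack=2)
Line 5: ['go', 'universe'] (min_width=11, slack=3)
Line 6: ['diamond'] (min_width=7, slack=7)
Line 7: ['dolphin', 'any'] (min_width=11, slack=3)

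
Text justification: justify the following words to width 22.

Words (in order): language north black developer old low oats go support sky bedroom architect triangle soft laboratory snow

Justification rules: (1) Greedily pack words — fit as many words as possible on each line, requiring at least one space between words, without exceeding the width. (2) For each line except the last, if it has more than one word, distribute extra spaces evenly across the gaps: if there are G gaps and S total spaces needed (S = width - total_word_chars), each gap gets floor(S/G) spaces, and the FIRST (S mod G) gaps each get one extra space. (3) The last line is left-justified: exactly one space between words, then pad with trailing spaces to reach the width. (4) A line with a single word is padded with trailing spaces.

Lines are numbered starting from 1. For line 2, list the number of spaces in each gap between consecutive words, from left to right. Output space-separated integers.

Line 1: ['language', 'north', 'black'] (min_width=20, slack=2)
Line 2: ['developer', 'old', 'low', 'oats'] (min_width=22, slack=0)
Line 3: ['go', 'support', 'sky', 'bedroom'] (min_width=22, slack=0)
Line 4: ['architect', 'triangle'] (min_width=18, slack=4)
Line 5: ['soft', 'laboratory', 'snow'] (min_width=20, slack=2)

Answer: 1 1 1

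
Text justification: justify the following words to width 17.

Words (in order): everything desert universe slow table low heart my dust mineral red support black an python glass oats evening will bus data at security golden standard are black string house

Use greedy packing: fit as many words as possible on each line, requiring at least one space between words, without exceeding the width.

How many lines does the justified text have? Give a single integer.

Line 1: ['everything', 'desert'] (min_width=17, slack=0)
Line 2: ['universe', 'slow'] (min_width=13, slack=4)
Line 3: ['table', 'low', 'heart'] (min_width=15, slack=2)
Line 4: ['my', 'dust', 'mineral'] (min_width=15, slack=2)
Line 5: ['red', 'support', 'black'] (min_width=17, slack=0)
Line 6: ['an', 'python', 'glass'] (min_width=15, slack=2)
Line 7: ['oats', 'evening', 'will'] (min_width=17, slack=0)
Line 8: ['bus', 'data', 'at'] (min_width=11, slack=6)
Line 9: ['security', 'golden'] (min_width=15, slack=2)
Line 10: ['standard', 'are'] (min_width=12, slack=5)
Line 11: ['black', 'string'] (min_width=12, slack=5)
Line 12: ['house'] (min_width=5, slack=12)
Total lines: 12

Answer: 12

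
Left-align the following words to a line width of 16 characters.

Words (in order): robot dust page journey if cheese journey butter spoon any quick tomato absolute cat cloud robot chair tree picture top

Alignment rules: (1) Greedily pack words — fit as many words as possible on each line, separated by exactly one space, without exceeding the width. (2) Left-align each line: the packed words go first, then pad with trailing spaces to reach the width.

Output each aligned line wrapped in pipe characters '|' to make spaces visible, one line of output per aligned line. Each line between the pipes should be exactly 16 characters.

Line 1: ['robot', 'dust', 'page'] (min_width=15, slack=1)
Line 2: ['journey', 'if'] (min_width=10, slack=6)
Line 3: ['cheese', 'journey'] (min_width=14, slack=2)
Line 4: ['butter', 'spoon', 'any'] (min_width=16, slack=0)
Line 5: ['quick', 'tomato'] (min_width=12, slack=4)
Line 6: ['absolute', 'cat'] (min_width=12, slack=4)
Line 7: ['cloud', 'robot'] (min_width=11, slack=5)
Line 8: ['chair', 'tree'] (min_width=10, slack=6)
Line 9: ['picture', 'top'] (min_width=11, slack=5)

Answer: |robot dust page |
|journey if      |
|cheese journey  |
|butter spoon any|
|quick tomato    |
|absolute cat    |
|cloud robot     |
|chair tree      |
|picture top     |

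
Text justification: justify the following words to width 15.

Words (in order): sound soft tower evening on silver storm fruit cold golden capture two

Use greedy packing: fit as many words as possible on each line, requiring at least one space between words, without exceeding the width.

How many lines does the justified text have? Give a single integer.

Line 1: ['sound', 'soft'] (min_width=10, slack=5)
Line 2: ['tower', 'evening'] (min_width=13, slack=2)
Line 3: ['on', 'silver', 'storm'] (min_width=15, slack=0)
Line 4: ['fruit', 'cold'] (min_width=10, slack=5)
Line 5: ['golden', 'capture'] (min_width=14, slack=1)
Line 6: ['two'] (min_width=3, slack=12)
Total lines: 6

Answer: 6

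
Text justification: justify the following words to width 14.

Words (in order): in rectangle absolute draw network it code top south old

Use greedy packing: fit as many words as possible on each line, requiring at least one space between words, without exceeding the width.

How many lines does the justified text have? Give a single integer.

Answer: 5

Derivation:
Line 1: ['in', 'rectangle'] (min_width=12, slack=2)
Line 2: ['absolute', 'draw'] (min_width=13, slack=1)
Line 3: ['network', 'it'] (min_width=10, slack=4)
Line 4: ['code', 'top', 'south'] (min_width=14, slack=0)
Line 5: ['old'] (min_width=3, slack=11)
Total lines: 5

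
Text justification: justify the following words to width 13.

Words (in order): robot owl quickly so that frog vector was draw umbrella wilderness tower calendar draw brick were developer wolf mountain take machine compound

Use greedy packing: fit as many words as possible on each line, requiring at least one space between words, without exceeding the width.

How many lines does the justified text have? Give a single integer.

Answer: 13

Derivation:
Line 1: ['robot', 'owl'] (min_width=9, slack=4)
Line 2: ['quickly', 'so'] (min_width=10, slack=3)
Line 3: ['that', 'frog'] (min_width=9, slack=4)
Line 4: ['vector', 'was'] (min_width=10, slack=3)
Line 5: ['draw', 'umbrella'] (min_width=13, slack=0)
Line 6: ['wilderness'] (min_width=10, slack=3)
Line 7: ['tower'] (min_width=5, slack=8)
Line 8: ['calendar', 'draw'] (min_width=13, slack=0)
Line 9: ['brick', 'were'] (min_width=10, slack=3)
Line 10: ['developer'] (min_width=9, slack=4)
Line 11: ['wolf', 'mountain'] (min_width=13, slack=0)
Line 12: ['take', 'machine'] (min_width=12, slack=1)
Line 13: ['compound'] (min_width=8, slack=5)
Total lines: 13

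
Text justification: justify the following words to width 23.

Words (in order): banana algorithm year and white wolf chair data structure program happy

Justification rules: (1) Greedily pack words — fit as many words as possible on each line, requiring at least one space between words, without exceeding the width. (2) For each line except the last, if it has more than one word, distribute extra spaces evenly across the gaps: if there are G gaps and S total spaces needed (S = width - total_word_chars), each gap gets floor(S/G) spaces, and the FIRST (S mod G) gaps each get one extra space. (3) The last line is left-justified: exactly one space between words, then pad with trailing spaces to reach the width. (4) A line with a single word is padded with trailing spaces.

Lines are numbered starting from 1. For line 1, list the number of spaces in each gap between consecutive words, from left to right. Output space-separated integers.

Line 1: ['banana', 'algorithm', 'year'] (min_width=21, slack=2)
Line 2: ['and', 'white', 'wolf', 'chair'] (min_width=20, slack=3)
Line 3: ['data', 'structure', 'program'] (min_width=22, slack=1)
Line 4: ['happy'] (min_width=5, slack=18)

Answer: 2 2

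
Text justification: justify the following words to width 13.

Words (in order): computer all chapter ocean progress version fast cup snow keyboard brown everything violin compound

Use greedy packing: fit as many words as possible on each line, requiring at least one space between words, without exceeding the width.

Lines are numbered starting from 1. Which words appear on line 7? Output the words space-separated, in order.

Line 1: ['computer', 'all'] (min_width=12, slack=1)
Line 2: ['chapter', 'ocean'] (min_width=13, slack=0)
Line 3: ['progress'] (min_width=8, slack=5)
Line 4: ['version', 'fast'] (min_width=12, slack=1)
Line 5: ['cup', 'snow'] (min_width=8, slack=5)
Line 6: ['keyboard'] (min_width=8, slack=5)
Line 7: ['brown'] (min_width=5, slack=8)
Line 8: ['everything'] (min_width=10, slack=3)
Line 9: ['violin'] (min_width=6, slack=7)
Line 10: ['compound'] (min_width=8, slack=5)

Answer: brown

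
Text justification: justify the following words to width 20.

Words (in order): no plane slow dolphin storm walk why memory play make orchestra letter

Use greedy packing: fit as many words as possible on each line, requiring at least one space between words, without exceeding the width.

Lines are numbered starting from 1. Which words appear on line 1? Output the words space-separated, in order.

Line 1: ['no', 'plane', 'slow'] (min_width=13, slack=7)
Line 2: ['dolphin', 'storm', 'walk'] (min_width=18, slack=2)
Line 3: ['why', 'memory', 'play', 'make'] (min_width=20, slack=0)
Line 4: ['orchestra', 'letter'] (min_width=16, slack=4)

Answer: no plane slow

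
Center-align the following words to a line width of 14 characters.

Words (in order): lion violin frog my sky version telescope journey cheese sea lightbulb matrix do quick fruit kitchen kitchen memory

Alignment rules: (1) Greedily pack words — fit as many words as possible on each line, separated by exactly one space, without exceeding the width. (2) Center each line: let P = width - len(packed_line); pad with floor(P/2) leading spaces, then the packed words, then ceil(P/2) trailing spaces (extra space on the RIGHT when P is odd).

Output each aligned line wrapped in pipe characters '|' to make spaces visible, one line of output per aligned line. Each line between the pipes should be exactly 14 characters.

Answer: | lion violin  |
| frog my sky  |
|   version    |
|  telescope   |
|journey cheese|
|sea lightbulb |
|  matrix do   |
| quick fruit  |
|   kitchen    |
|kitchen memory|

Derivation:
Line 1: ['lion', 'violin'] (min_width=11, slack=3)
Line 2: ['frog', 'my', 'sky'] (min_width=11, slack=3)
Line 3: ['version'] (min_width=7, slack=7)
Line 4: ['telescope'] (min_width=9, slack=5)
Line 5: ['journey', 'cheese'] (min_width=14, slack=0)
Line 6: ['sea', 'lightbulb'] (min_width=13, slack=1)
Line 7: ['matrix', 'do'] (min_width=9, slack=5)
Line 8: ['quick', 'fruit'] (min_width=11, slack=3)
Line 9: ['kitchen'] (min_width=7, slack=7)
Line 10: ['kitchen', 'memory'] (min_width=14, slack=0)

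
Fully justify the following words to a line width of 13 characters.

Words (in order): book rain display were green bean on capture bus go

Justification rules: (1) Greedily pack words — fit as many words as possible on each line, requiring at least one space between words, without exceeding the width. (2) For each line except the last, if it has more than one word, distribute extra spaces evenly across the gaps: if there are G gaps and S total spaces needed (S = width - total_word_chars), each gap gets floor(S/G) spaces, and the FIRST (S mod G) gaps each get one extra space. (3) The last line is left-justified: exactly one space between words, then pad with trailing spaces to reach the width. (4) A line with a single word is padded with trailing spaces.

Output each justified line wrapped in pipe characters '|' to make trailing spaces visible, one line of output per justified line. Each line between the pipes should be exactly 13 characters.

Line 1: ['book', 'rain'] (min_width=9, slack=4)
Line 2: ['display', 'were'] (min_width=12, slack=1)
Line 3: ['green', 'bean', 'on'] (min_width=13, slack=0)
Line 4: ['capture', 'bus'] (min_width=11, slack=2)
Line 5: ['go'] (min_width=2, slack=11)

Answer: |book     rain|
|display  were|
|green bean on|
|capture   bus|
|go           |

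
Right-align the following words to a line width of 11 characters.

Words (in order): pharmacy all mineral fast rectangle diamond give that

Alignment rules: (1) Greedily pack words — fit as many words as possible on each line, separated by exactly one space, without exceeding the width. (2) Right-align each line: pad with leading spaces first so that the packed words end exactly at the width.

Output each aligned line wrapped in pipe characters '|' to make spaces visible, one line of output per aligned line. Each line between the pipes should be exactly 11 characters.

Answer: |   pharmacy|
|all mineral|
|       fast|
|  rectangle|
|    diamond|
|  give that|

Derivation:
Line 1: ['pharmacy'] (min_width=8, slack=3)
Line 2: ['all', 'mineral'] (min_width=11, slack=0)
Line 3: ['fast'] (min_width=4, slack=7)
Line 4: ['rectangle'] (min_width=9, slack=2)
Line 5: ['diamond'] (min_width=7, slack=4)
Line 6: ['give', 'that'] (min_width=9, slack=2)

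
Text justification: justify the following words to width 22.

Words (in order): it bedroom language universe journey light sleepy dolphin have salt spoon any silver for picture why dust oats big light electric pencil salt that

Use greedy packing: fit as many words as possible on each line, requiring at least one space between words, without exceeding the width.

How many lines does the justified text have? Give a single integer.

Line 1: ['it', 'bedroom', 'language'] (min_width=19, slack=3)
Line 2: ['universe', 'journey', 'light'] (min_width=22, slack=0)
Line 3: ['sleepy', 'dolphin', 'have'] (min_width=19, slack=3)
Line 4: ['salt', 'spoon', 'any', 'silver'] (min_width=21, slack=1)
Line 5: ['for', 'picture', 'why', 'dust'] (min_width=20, slack=2)
Line 6: ['oats', 'big', 'light'] (min_width=14, slack=8)
Line 7: ['electric', 'pencil', 'salt'] (min_width=20, slack=2)
Line 8: ['that'] (min_width=4, slack=18)
Total lines: 8

Answer: 8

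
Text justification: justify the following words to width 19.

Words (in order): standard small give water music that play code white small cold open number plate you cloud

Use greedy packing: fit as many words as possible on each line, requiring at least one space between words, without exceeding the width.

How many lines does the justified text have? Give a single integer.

Line 1: ['standard', 'small', 'give'] (min_width=19, slack=0)
Line 2: ['water', 'music', 'that'] (min_width=16, slack=3)
Line 3: ['play', 'code', 'white'] (min_width=15, slack=4)
Line 4: ['small', 'cold', 'open'] (min_width=15, slack=4)
Line 5: ['number', 'plate', 'you'] (min_width=16, slack=3)
Line 6: ['cloud'] (min_width=5, slack=14)
Total lines: 6

Answer: 6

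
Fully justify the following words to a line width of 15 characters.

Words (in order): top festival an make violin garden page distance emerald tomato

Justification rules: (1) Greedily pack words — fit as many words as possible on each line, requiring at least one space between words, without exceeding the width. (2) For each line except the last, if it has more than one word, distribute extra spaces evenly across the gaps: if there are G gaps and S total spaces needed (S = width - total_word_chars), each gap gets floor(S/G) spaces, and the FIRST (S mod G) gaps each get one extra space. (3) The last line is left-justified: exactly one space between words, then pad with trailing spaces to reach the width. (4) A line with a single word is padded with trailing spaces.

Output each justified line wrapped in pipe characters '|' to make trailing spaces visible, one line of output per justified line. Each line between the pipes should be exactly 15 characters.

Answer: |top festival an|
|make     violin|
|garden     page|
|distance       |
|emerald tomato |

Derivation:
Line 1: ['top', 'festival', 'an'] (min_width=15, slack=0)
Line 2: ['make', 'violin'] (min_width=11, slack=4)
Line 3: ['garden', 'page'] (min_width=11, slack=4)
Line 4: ['distance'] (min_width=8, slack=7)
Line 5: ['emerald', 'tomato'] (min_width=14, slack=1)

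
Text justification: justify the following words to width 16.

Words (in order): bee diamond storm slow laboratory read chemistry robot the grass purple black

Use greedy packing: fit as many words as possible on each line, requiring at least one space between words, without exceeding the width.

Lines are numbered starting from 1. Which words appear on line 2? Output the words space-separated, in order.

Answer: storm slow

Derivation:
Line 1: ['bee', 'diamond'] (min_width=11, slack=5)
Line 2: ['storm', 'slow'] (min_width=10, slack=6)
Line 3: ['laboratory', 'read'] (min_width=15, slack=1)
Line 4: ['chemistry', 'robot'] (min_width=15, slack=1)
Line 5: ['the', 'grass', 'purple'] (min_width=16, slack=0)
Line 6: ['black'] (min_width=5, slack=11)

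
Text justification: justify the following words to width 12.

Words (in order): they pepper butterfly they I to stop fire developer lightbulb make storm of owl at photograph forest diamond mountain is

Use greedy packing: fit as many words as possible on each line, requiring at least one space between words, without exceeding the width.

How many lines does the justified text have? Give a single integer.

Answer: 12

Derivation:
Line 1: ['they', 'pepper'] (min_width=11, slack=1)
Line 2: ['butterfly'] (min_width=9, slack=3)
Line 3: ['they', 'I', 'to'] (min_width=9, slack=3)
Line 4: ['stop', 'fire'] (min_width=9, slack=3)
Line 5: ['developer'] (min_width=9, slack=3)
Line 6: ['lightbulb'] (min_width=9, slack=3)
Line 7: ['make', 'storm'] (min_width=10, slack=2)
Line 8: ['of', 'owl', 'at'] (min_width=9, slack=3)
Line 9: ['photograph'] (min_width=10, slack=2)
Line 10: ['forest'] (min_width=6, slack=6)
Line 11: ['diamond'] (min_width=7, slack=5)
Line 12: ['mountain', 'is'] (min_width=11, slack=1)
Total lines: 12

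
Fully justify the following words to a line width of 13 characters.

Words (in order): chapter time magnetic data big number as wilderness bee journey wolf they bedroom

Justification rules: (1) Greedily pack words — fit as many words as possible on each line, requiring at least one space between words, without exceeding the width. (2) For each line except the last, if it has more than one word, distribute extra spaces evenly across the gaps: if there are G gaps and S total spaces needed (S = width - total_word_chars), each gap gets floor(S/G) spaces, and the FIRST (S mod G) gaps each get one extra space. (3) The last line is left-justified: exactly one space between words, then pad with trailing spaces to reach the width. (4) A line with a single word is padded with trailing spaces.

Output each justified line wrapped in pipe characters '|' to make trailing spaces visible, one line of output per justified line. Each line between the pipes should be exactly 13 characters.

Line 1: ['chapter', 'time'] (min_width=12, slack=1)
Line 2: ['magnetic', 'data'] (min_width=13, slack=0)
Line 3: ['big', 'number', 'as'] (min_width=13, slack=0)
Line 4: ['wilderness'] (min_width=10, slack=3)
Line 5: ['bee', 'journey'] (min_width=11, slack=2)
Line 6: ['wolf', 'they'] (min_width=9, slack=4)
Line 7: ['bedroom'] (min_width=7, slack=6)

Answer: |chapter  time|
|magnetic data|
|big number as|
|wilderness   |
|bee   journey|
|wolf     they|
|bedroom      |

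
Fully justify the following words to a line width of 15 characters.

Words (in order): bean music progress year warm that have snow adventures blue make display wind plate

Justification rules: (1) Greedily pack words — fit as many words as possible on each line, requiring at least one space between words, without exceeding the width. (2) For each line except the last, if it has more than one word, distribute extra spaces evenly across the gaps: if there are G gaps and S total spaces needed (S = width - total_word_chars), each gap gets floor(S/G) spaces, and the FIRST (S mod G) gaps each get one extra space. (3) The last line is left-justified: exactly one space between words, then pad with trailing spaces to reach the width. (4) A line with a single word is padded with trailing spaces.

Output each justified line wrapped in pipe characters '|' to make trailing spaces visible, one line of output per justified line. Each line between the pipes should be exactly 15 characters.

Answer: |bean      music|
|progress   year|
|warm  that have|
|snow adventures|
|blue       make|
|display    wind|
|plate          |

Derivation:
Line 1: ['bean', 'music'] (min_width=10, slack=5)
Line 2: ['progress', 'year'] (min_width=13, slack=2)
Line 3: ['warm', 'that', 'have'] (min_width=14, slack=1)
Line 4: ['snow', 'adventures'] (min_width=15, slack=0)
Line 5: ['blue', 'make'] (min_width=9, slack=6)
Line 6: ['display', 'wind'] (min_width=12, slack=3)
Line 7: ['plate'] (min_width=5, slack=10)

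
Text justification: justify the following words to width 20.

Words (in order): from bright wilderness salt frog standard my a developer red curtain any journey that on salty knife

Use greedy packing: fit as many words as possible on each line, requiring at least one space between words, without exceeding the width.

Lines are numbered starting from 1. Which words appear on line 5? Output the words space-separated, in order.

Answer: curtain any journey

Derivation:
Line 1: ['from', 'bright'] (min_width=11, slack=9)
Line 2: ['wilderness', 'salt', 'frog'] (min_width=20, slack=0)
Line 3: ['standard', 'my', 'a'] (min_width=13, slack=7)
Line 4: ['developer', 'red'] (min_width=13, slack=7)
Line 5: ['curtain', 'any', 'journey'] (min_width=19, slack=1)
Line 6: ['that', 'on', 'salty', 'knife'] (min_width=19, slack=1)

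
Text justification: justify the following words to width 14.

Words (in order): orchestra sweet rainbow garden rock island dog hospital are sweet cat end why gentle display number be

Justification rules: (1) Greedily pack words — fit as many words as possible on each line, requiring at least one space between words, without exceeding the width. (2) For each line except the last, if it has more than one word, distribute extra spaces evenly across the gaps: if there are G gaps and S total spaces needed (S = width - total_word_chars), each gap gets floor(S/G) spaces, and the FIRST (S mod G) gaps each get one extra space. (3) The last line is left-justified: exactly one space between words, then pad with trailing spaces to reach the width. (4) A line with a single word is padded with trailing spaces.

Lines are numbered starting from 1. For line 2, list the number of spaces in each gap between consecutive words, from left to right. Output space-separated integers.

Line 1: ['orchestra'] (min_width=9, slack=5)
Line 2: ['sweet', 'rainbow'] (min_width=13, slack=1)
Line 3: ['garden', 'rock'] (min_width=11, slack=3)
Line 4: ['island', 'dog'] (min_width=10, slack=4)
Line 5: ['hospital', 'are'] (min_width=12, slack=2)
Line 6: ['sweet', 'cat', 'end'] (min_width=13, slack=1)
Line 7: ['why', 'gentle'] (min_width=10, slack=4)
Line 8: ['display', 'number'] (min_width=14, slack=0)
Line 9: ['be'] (min_width=2, slack=12)

Answer: 2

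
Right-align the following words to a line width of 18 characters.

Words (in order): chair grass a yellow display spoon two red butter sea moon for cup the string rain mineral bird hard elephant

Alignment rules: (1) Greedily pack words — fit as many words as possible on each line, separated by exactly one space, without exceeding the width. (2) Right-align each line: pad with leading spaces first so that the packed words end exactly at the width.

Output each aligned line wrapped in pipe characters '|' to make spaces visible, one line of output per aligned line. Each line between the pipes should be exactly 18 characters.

Answer: |     chair grass a|
|    yellow display|
|     spoon two red|
|   butter sea moon|
|for cup the string|
| rain mineral bird|
|     hard elephant|

Derivation:
Line 1: ['chair', 'grass', 'a'] (min_width=13, slack=5)
Line 2: ['yellow', 'display'] (min_width=14, slack=4)
Line 3: ['spoon', 'two', 'red'] (min_width=13, slack=5)
Line 4: ['butter', 'sea', 'moon'] (min_width=15, slack=3)
Line 5: ['for', 'cup', 'the', 'string'] (min_width=18, slack=0)
Line 6: ['rain', 'mineral', 'bird'] (min_width=17, slack=1)
Line 7: ['hard', 'elephant'] (min_width=13, slack=5)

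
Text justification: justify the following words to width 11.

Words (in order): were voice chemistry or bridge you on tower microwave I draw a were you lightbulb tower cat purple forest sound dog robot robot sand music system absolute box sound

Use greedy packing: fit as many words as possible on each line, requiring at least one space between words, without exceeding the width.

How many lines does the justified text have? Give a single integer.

Line 1: ['were', 'voice'] (min_width=10, slack=1)
Line 2: ['chemistry'] (min_width=9, slack=2)
Line 3: ['or', 'bridge'] (min_width=9, slack=2)
Line 4: ['you', 'on'] (min_width=6, slack=5)
Line 5: ['tower'] (min_width=5, slack=6)
Line 6: ['microwave', 'I'] (min_width=11, slack=0)
Line 7: ['draw', 'a', 'were'] (min_width=11, slack=0)
Line 8: ['you'] (min_width=3, slack=8)
Line 9: ['lightbulb'] (min_width=9, slack=2)
Line 10: ['tower', 'cat'] (min_width=9, slack=2)
Line 11: ['purple'] (min_width=6, slack=5)
Line 12: ['forest'] (min_width=6, slack=5)
Line 13: ['sound', 'dog'] (min_width=9, slack=2)
Line 14: ['robot', 'robot'] (min_width=11, slack=0)
Line 15: ['sand', 'music'] (min_width=10, slack=1)
Line 16: ['system'] (min_width=6, slack=5)
Line 17: ['absolute'] (min_width=8, slack=3)
Line 18: ['box', 'sound'] (min_width=9, slack=2)
Total lines: 18

Answer: 18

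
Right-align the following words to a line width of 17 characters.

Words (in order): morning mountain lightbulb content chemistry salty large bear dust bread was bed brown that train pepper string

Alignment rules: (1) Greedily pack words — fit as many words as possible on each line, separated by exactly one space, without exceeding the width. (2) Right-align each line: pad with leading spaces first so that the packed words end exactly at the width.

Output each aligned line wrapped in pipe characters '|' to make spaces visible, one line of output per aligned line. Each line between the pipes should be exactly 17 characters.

Line 1: ['morning', 'mountain'] (min_width=16, slack=1)
Line 2: ['lightbulb', 'content'] (min_width=17, slack=0)
Line 3: ['chemistry', 'salty'] (min_width=15, slack=2)
Line 4: ['large', 'bear', 'dust'] (min_width=15, slack=2)
Line 5: ['bread', 'was', 'bed'] (min_width=13, slack=4)
Line 6: ['brown', 'that', 'train'] (min_width=16, slack=1)
Line 7: ['pepper', 'string'] (min_width=13, slack=4)

Answer: | morning mountain|
|lightbulb content|
|  chemistry salty|
|  large bear dust|
|    bread was bed|
| brown that train|
|    pepper string|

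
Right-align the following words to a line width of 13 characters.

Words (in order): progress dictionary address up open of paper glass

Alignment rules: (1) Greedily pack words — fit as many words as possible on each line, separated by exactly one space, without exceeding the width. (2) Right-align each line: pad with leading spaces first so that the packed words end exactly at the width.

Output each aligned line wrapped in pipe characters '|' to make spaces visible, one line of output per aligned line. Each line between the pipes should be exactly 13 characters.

Answer: |     progress|
|   dictionary|
|   address up|
|open of paper|
|        glass|

Derivation:
Line 1: ['progress'] (min_width=8, slack=5)
Line 2: ['dictionary'] (min_width=10, slack=3)
Line 3: ['address', 'up'] (min_width=10, slack=3)
Line 4: ['open', 'of', 'paper'] (min_width=13, slack=0)
Line 5: ['glass'] (min_width=5, slack=8)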